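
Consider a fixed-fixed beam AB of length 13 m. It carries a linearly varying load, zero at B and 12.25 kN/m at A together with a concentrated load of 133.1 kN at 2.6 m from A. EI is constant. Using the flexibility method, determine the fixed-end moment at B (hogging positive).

M_B = 124.4 kN·m

Take the two fixed-end moments M_A, M_B as redundants; the released structure is the simple span AB.
Simple-span end rotations at A and B under the given loads:
  at A: triangular load, peak 12.25: w₀L³/(45EI) = 598.1/EI
  at B: triangular load, peak 12.25: 7w₀L³/(360EI) = 523.3/EI
  at A: point load 133.1 at a = 2.6: Pab(L + b)/(6LEI) = 1080/EI
  at B: point load 133.1 at a = 2.6: Pab(L + a)/(6LEI) = 719.8/EI
  θ_A0 = 1678/EI,  θ_B0 = 1243/EI
Flexibility coefficients: a unit moment at one end gives L/(3EI) there and L/(6EI) at the far end, so f₁₁ = f₂₂ = 4.333/EI and f₁₂ = f₂₁ = 2.167/EI.
Compatibility — zero rotation at each built-in end:
  4.333 M_A + 2.167 M_B = 1678
  2.167 M_A + 4.333 M_B = 1243
Solving the pair gives M_A = 325 kN·m and M_B = 124.4 kN·m (hogging).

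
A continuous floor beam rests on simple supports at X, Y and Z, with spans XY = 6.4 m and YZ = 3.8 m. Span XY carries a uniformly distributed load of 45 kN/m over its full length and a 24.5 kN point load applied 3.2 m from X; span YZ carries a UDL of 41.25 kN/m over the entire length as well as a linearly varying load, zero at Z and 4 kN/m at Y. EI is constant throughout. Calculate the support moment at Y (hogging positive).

Take M_Y as the redundant. Released structure: two simple spans XY and YZ with a hinge at Y.
End slopes at the hinge Y, treating each span as simply supported:
  span XY: UDL 45: wL³/(24EI) = 491.5/EI
  span XY: point load 24.5 at a = 3.2: Pab(L + a)/(6LEI) = 62.72/EI
  span YZ: UDL 41.25: wL³/(24EI) = 94.31/EI
  span YZ: triangular load, peak 4: w₀L³/(45EI) = 4.878/EI
  relative rotation θ_0 = (554.2 + 99.19)/EI = 653.4/EI
A unit hogging moment at Y produces rotation L₁/(3EI) + L₂/(3EI) = 3.4/EI.
Compatibility: M_Y·(L₁+L₂)/(3EI) = θ_0, giving M_Y = 192.2 kN·m (hogging).

M_Y = 192.2 kN·m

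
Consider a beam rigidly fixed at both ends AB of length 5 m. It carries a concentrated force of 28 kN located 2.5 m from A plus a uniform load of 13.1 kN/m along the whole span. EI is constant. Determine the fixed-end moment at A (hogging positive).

Release both end moments; the primary structure is a simply-supported span AB with redundants M_A and M_B.
On the primary (simply-supported) span, the end slopes from the loading are:
  at A: point load 28 at a = 2.5: Pab(L + b)/(6LEI) = 43.75/EI
  at B: point load 28 at a = 2.5: Pab(L + a)/(6LEI) = 43.75/EI
  at A: UDL 13.1: wL³/(24EI) = 68.23/EI
  at B: UDL 13.1: wL³/(24EI) = 68.23/EI
  θ_A0 = 112/EI,  θ_B0 = 112/EI
Flexibility coefficients: a unit moment at one end gives L/(3EI) there and L/(6EI) at the far end, so f₁₁ = f₂₂ = 1.667/EI and f₁₂ = f₂₁ = 0.8333/EI.
Compatibility — zero rotation at each built-in end:
  1.667 M_A + 0.8333 M_B = 112
  0.8333 M_A + 1.667 M_B = 112
Solving the pair gives M_A = 44.79 kN·m and M_B = 44.79 kN·m (hogging).

M_A = 44.79 kN·m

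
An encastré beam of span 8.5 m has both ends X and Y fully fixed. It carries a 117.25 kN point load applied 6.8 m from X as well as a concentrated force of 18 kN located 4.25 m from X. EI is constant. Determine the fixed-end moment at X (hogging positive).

M_X = 51.02 kN·m

Take the two fixed-end moments M_X, M_Y as redundants; the released structure is the simple span XY.
On the primary (simply-supported) span, the end slopes from the loading are:
  at X: point load 117.25 at a = 6.8: Pab(L + b)/(6LEI) = 271.1/EI
  at Y: point load 117.25 at a = 6.8: Pab(L + a)/(6LEI) = 406.6/EI
  at X: point load 18 at a = 4.25: Pab(L + b)/(6LEI) = 81.28/EI
  at Y: point load 18 at a = 4.25: Pab(L + a)/(6LEI) = 81.28/EI
  θ_X0 = 352.4/EI,  θ_Y0 = 487.9/EI
Flexibility coefficients: a unit moment at one end gives L/(3EI) there and L/(6EI) at the far end, so f₁₁ = f₂₂ = 2.833/EI and f₁₂ = f₂₁ = 1.417/EI.
Compatibility — zero rotation at each built-in end:
  2.833 M_X + 1.417 M_Y = 352.4
  1.417 M_X + 2.833 M_Y = 487.9
Solving the pair gives M_X = 51.02 kN·m and M_Y = 146.7 kN·m (hogging).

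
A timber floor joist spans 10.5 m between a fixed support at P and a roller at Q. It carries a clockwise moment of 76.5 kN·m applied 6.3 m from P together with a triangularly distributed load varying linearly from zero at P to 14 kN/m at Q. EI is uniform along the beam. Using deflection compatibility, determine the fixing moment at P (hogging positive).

M_P = 70.15 kN·m

Take the reaction at Q as the redundant and release it; the primary structure is a cantilever fixed at P.
Downward deflection at the released point Q due to the loads:
  clockwise couple 76.5 at a = 6.3: M₀a(2L − a)/(2EI) = 3542/EI
  triangular load, peak 14 at the free end: 11w₀L⁴/(120EI) = 15599/EI
  δ_0 = 19141/EI
Flexibility coefficient — unit upward force at Q: δ_{QQ} = L³/(3EI) = 385.9/EI.
Compatibility at Q: δ_0 − R_Q·δ_{QQ} = 0, so R_Q = 19141/385.9 = 49.6 kN.
Moment equilibrium about P: M_P = Σ(load moments about P) − R_Q·L = 591 − 49.6×10.5 = 70.15 kN·m.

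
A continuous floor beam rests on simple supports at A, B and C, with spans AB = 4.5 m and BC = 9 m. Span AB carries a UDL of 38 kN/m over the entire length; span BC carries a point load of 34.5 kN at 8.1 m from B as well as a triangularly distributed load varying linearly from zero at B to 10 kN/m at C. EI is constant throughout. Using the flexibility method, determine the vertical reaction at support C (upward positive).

R_C = 52.85 kN

Take M_B as the redundant. Released structure: two simple spans AB and BC with a hinge at B.
Rotations at B on the released spans (each span's end-slope, ×1/EI):
  span AB: UDL 38: wL³/(24EI) = 144.3/EI
  span BC: point load 34.5 at a = 8.1: Pab(L + b)/(6LEI) = 46.11/EI
  span BC: triangular load, peak 10: 7w₀L³/(360EI) = 141.8/EI
  relative rotation θ_0 = (144.3 + 187.9)/EI = 332.1/EI
A unit hogging moment at B produces rotation L₁/(3EI) + L₂/(3EI) = 4.5/EI.
Compatibility: M_B·(L₁+L₂)/(3EI) = θ_0, giving M_B = 73.81 kN·m (hogging).
Span BC, ΣM about C: R_B^{BC}·9 = 166.1 + 73.81, so R_B^{BC} = 26.65 kN and R_C = 79.5 − 26.65 = 52.85 kN.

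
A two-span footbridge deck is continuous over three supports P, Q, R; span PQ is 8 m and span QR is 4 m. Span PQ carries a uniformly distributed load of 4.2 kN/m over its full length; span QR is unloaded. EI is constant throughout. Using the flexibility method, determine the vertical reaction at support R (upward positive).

Release continuity at Q by inserting a hinge; the redundant is the internal moment M_Q. The primary structure is two simply-supported spans PQ and QR.
End slopes at the hinge Q, treating each span as simply supported:
  span PQ: UDL 4.2: wL³/(24EI) = 89.6/EI
  relative rotation θ_0 = (89.6 + 0)/EI = 89.6/EI
A unit hogging moment at Q produces rotation L₁/(3EI) + L₂/(3EI) = 4/EI.
Slope continuity at Q: θ_0 = M_Q·4/EI, so M_Q = 89.6/4 = 22.4 kN·m (hogging).
Span QR, ΣM about R: R_Q^{QR}·4 = 0 + 22.4, so R_Q^{QR} = 5.6 kN and R_R = 0 − 5.6 = -5.6 kN.

R_R = -5.6 kN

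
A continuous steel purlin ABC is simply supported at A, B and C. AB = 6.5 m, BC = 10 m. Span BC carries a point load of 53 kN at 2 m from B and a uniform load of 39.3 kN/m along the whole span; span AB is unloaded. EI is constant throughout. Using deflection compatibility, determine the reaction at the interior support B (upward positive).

Take M_B as the redundant. Released structure: two simple spans AB and BC with a hinge at B.
End slopes at the hinge B, treating each span as simply supported:
  span BC: point load 53 at a = 2: Pab(L + b)/(6LEI) = 254.4/EI
  span BC: UDL 39.3: wL³/(24EI) = 1638/EI
  relative rotation θ_0 = (0 + 1892)/EI = 1892/EI
A unit hogging moment at B produces rotation L₁/(3EI) + L₂/(3EI) = 5.5/EI.
Slope continuity at B: θ_0 = M_B·5.5/EI, so M_B = 1892/5.5 = 344 kN·m (hogging).
Span AB, ΣM about A with M_B applied at B: R_B^{AB}·6.5 = 0 + 344, so R_B^{AB} = 52.92 kN and R_A = 0 − 52.92 = -52.92 kN.
Span BC, ΣM about C: R_B^{BC}·10 = 2389 + 344, so R_B^{BC} = 273.3 kN and R_C = 446 − 273.3 = 172.7 kN.
R_B = 52.92 + 273.3 = 326.2 kN.

R_B = 326.2 kN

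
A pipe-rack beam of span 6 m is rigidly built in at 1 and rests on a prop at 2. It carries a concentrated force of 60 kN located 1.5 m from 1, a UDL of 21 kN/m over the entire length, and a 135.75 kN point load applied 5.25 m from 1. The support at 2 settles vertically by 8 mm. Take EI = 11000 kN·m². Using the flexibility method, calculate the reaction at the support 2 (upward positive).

Remove the prop at 2; the released (primary) structure is a cantilever built in at 1.
Free-end deflection of the primary structure under the applied loading (downward +):
  point load 60 at a = 1.5: Pa²(3L − a)/(6EI) = 371.2/EI
  UDL 21: wL⁴/(8EI) = 3402/EI
  point load 135.75 at a = 5.25: Pa²(3L − a)/(6EI) = 7951/EI
  δ_0 = 11724/EI
Flexibility coefficient — unit upward force at 2: δ_{22} = L³/(3EI) = 72/EI.
With EI = 11000 kN·m²: δ_0 = 1.0658 m and δ_{22} = 0.006545 m/kN.
Compatibility — the beam at 2 must follow the support down by 0.008 m: δ_0 − R_2·δ_{22} = 0.008, so R_2 = (1.0658 − 0.008)/0.006545 = 161.6 kN.

R_2 = 161.6 kN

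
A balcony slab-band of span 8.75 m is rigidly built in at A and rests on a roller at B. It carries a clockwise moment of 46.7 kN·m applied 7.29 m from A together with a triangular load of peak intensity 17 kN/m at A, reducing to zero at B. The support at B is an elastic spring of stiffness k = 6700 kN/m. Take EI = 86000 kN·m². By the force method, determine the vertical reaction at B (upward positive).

R_B = 21.43 kN

Take the reaction at B as the redundant and release it; the primary structure is a cantilever fixed at A.
Deflection at B on the released cantilever, summing each load's contribution:
  clockwise couple 46.7 at a = 7.29: M₀a(2L − a)/(2EI) = 1738/EI
  triangular load, peak 17 at the fixed end: w₀L⁴/(30EI) = 3322/EI
  δ_0 = 5060/EI
Tip deflection under a unit load at B: L³/(3EI) = 223.3/EI.
With EI = 86000 kN·m²: δ_0 = 0.058833 m and δ_{BB} = 0.002597 m/kN.
Compatibility — the spring shortens by R_B/k under the reaction it provides: δ_0 − R_B·δ_{BB} = R_B/k. With 1/k = 0.000149 m/kN, R_B = δ_0 / (δ_{BB} + 1/k) = 0.058833 / (0.002597 + 0.000149) = 21.43 kN.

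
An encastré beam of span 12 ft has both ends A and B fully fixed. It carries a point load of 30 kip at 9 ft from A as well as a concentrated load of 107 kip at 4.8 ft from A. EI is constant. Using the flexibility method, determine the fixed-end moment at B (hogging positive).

M_B = 173.9 kip·ft

Release both end moments; the primary structure is a simply-supported span AB with redundants M_A and M_B.
Simple-span end rotations at A and B under the given loads:
  at A: point load 30 at a = 9: Pab(L + b)/(6LEI) = 168.8/EI
  at B: point load 30 at a = 9: Pab(L + a)/(6LEI) = 236.2/EI
  at A: point load 107 at a = 4.8: Pab(L + b)/(6LEI) = 986.1/EI
  at B: point load 107 at a = 4.8: Pab(L + a)/(6LEI) = 862.8/EI
  θ_A0 = 1155/EI,  θ_B0 = 1099/EI
Flexibility coefficients: a unit moment at one end gives L/(3EI) there and L/(6EI) at the far end, so f₁₁ = f₂₂ = 4/EI and f₁₂ = f₂₁ = 2/EI.
Compatibility — zero rotation at each built-in end:
  4 M_A + 2 M_B = 1155
  2 M_A + 4 M_B = 1099
Solving the pair gives M_A = 201.8 kip·ft and M_B = 173.9 kip·ft (hogging).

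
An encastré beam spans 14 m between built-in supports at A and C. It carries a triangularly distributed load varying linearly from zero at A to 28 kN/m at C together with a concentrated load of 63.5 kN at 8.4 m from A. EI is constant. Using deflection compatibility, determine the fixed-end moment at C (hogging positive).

Take the two fixed-end moments M_A, M_C as redundants; the released structure is the simple span AC.
Simple-span end rotations at A and C under the given loads:
  at A: triangular load, peak 28: 7w₀L³/(360EI) = 1494/EI
  at C: triangular load, peak 28: w₀L³/(45EI) = 1707/EI
  at A: point load 63.5 at a = 8.4: Pab(L + b)/(6LEI) = 697/EI
  at C: point load 63.5 at a = 8.4: Pab(L + a)/(6LEI) = 796.5/EI
  θ_A0 = 2191/EI,  θ_C0 = 2504/EI
Flexibility coefficients: a unit moment at one end gives L/(3EI) there and L/(6EI) at the far end, so f₁₁ = f₂₂ = 4.667/EI and f₁₂ = f₂₁ = 2.333/EI.
Compatibility — zero rotation at each built-in end:
  4.667 M_A + 2.333 M_C = 2191
  2.333 M_A + 4.667 M_C = 2504
Solving the pair gives M_A = 268.3 kN·m and M_C = 402.4 kN·m (hogging).

M_C = 402.4 kN·m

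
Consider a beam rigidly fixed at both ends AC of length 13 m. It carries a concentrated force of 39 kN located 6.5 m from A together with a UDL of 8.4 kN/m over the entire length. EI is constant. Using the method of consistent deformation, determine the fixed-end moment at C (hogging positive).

M_C = 181.7 kN·m

Release both end moments; the primary structure is a simply-supported span AC with redundants M_A and M_C.
End rotations of the released simple span under the applied load (×1/EI):
  at A: point load 39 at a = 6.5: Pab(L + b)/(6LEI) = 411.9/EI
  at C: point load 39 at a = 6.5: Pab(L + a)/(6LEI) = 411.9/EI
  at A: UDL 8.4: wL³/(24EI) = 769/EI
  at C: UDL 8.4: wL³/(24EI) = 769/EI
  θ_A0 = 1181/EI,  θ_C0 = 1181/EI
Flexibility coefficients: a unit moment at one end gives L/(3EI) there and L/(6EI) at the far end, so f₁₁ = f₂₂ = 4.333/EI and f₁₂ = f₂₁ = 2.167/EI.
Compatibility — zero rotation at each built-in end:
  4.333 M_A + 2.167 M_C = 1181
  2.167 M_A + 4.333 M_C = 1181
Solving the pair gives M_A = 181.7 kN·m and M_C = 181.7 kN·m (hogging).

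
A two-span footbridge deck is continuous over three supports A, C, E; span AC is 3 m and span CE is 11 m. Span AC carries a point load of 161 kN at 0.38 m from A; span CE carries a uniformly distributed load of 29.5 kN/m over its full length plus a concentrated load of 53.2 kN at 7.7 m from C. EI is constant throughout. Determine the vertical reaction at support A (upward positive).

R_A = 0.6772 kN

Take M_C as the redundant. Released structure: two simple spans AC and CE with a hinge at C.
End slopes at the hinge C, treating each span as simply supported:
  span AC: point load 161 at a = 0.38: Pab(L + a)/(6LEI) = 30.1/EI
  span CE: UDL 29.5: wL³/(24EI) = 1636/EI
  span CE: point load 53.2 at a = 7.7: Pab(L + b)/(6LEI) = 292.9/EI
  relative rotation θ_0 = (30.1 + 1929)/EI = 1959/EI
A unit hogging moment at C produces rotation L₁/(3EI) + L₂/(3EI) = 4.667/EI.
Slope continuity at C: θ_0 = M_C·4.667/EI, so M_C = 1959/4.667 = 419.8 kN·m (hogging).
Span AC, ΣM about A with M_C applied at C: R_C^{AC}·3 = 61.18 + 419.8, so R_C^{AC} = 160.3 kN and R_A = 161 − 160.3 = 0.6772 kN.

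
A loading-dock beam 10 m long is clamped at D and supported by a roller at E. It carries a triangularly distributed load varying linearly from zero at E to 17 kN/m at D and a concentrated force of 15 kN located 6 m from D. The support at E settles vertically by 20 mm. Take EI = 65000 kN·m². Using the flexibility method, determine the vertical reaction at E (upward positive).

Choose R_E as the redundant. The primary structure is the cantilever fixed at D.
Free-end deflection of the primary structure under the applied loading (downward +):
  triangular load, peak 17 at the fixed end: w₀L⁴/(30EI) = 5667/EI
  point load 15 at a = 6: Pa²(3L − a)/(6EI) = 2160/EI
  δ_0 = 7827/EI
Flexibility coefficient — unit upward force at E: δ_{EE} = L³/(3EI) = 333.3/EI.
With EI = 65000 kN·m²: δ_0 = 0.12041 m and δ_{EE} = 0.005128 m/kN.
Compatibility — the beam at E must follow the support down by 0.02 m: δ_0 − R_E·δ_{EE} = 0.02, so R_E = (0.12041 − 0.02)/0.005128 = 19.58 kN.

R_E = 19.58 kN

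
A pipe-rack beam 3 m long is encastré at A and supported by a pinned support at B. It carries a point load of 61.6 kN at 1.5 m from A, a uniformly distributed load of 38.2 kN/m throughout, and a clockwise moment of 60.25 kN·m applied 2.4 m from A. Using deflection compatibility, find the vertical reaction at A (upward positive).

R_A = 85.06 kN

Remove the prop at B; the released (primary) structure is a cantilever built in at A.
Deflection at B on the released cantilever, summing each load's contribution:
  point load 61.6 at a = 1.5: Pa²(3L − a)/(6EI) = 173.2/EI
  UDL 38.2: wL⁴/(8EI) = 386.8/EI
  clockwise couple 60.25 at a = 2.4: M₀a(2L − a)/(2EI) = 260.3/EI
  δ_0 = 820.3/EI
Flexibility coefficient — unit upward force at B: δ_{BB} = L³/(3EI) = 9/EI.
The prop prevents deflection at B: R_B = δ_0/δ_{BB} = 820.3/9 = 91.14 kN.
Vertical equilibrium: R_A = ΣP − R_B = 176.2 − 91.14 = 85.06 kN.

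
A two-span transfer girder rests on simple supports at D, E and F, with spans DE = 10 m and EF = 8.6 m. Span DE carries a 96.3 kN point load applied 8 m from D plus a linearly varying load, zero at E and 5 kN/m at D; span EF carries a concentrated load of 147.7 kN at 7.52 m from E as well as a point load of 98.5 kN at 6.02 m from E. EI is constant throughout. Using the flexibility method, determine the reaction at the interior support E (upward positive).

Insert a hinge at E; M_E is the redundant, and each span becomes simply supported.
Rotations at E on the released spans (each span's end-slope, ×1/EI):
  span DE: point load 96.3 at a = 8: Pab(L + a)/(6LEI) = 462.2/EI
  span DE: triangular load, peak 5: 7w₀L³/(360EI) = 97.22/EI
  span EF: point load 147.7 at a = 7.52: Pab(L + b)/(6LEI) = 225/EI
  span EF: point load 98.5 at a = 6.02: Pab(L + b)/(6LEI) = 331.5/EI
  relative rotation θ_0 = (559.5 + 556.5)/EI = 1116/EI
A unit hogging moment at E produces rotation L₁/(3EI) + L₂/(3EI) = 6.2/EI.
Compatibility: M_E·(L₁+L₂)/(3EI) = θ_0, giving M_E = 180 kN·m (hogging).
Span DE, ΣM about D with M_E applied at E: R_E^{DE}·10 = 853.7 + 180, so R_E^{DE} = 103.4 kN and R_D = 121.3 − 103.4 = 17.93 kN.
Span EF, ΣM about F: R_E^{EF}·8.6 = 413.6 + 180, so R_E^{EF} = 69.03 kN and R_F = 246.2 − 69.03 = 177.2 kN.
R_E = 103.4 + 69.03 = 172.4 kN.

R_E = 172.4 kN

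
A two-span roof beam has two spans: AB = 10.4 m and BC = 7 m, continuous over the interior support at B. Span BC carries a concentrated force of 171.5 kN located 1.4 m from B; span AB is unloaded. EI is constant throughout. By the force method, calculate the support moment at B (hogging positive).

M_B = 69.55 kN·m

Insert a hinge at B; M_B is the redundant, and each span becomes simply supported.
Discontinuity in slope at B on the released structure — sum the simple-span end rotations:
  span BC: point load 171.5 at a = 1.4: Pab(L + b)/(6LEI) = 403.4/EI
  relative rotation θ_0 = (0 + 403.4)/EI = 403.4/EI
A unit hogging moment at B produces rotation L₁/(3EI) + L₂/(3EI) = 5.8/EI.
Compatibility: M_B·(L₁+L₂)/(3EI) = θ_0, giving M_B = 69.55 kN·m (hogging).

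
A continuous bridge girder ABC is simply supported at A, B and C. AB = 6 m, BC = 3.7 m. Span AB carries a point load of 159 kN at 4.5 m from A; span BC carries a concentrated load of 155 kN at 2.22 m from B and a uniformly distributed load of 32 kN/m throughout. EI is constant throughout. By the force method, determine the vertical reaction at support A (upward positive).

R_A = 14.01 kN

Take M_B as the redundant. Released structure: two simple spans AB and BC with a hinge at B.
End slopes at the hinge B, treating each span as simply supported:
  span AB: point load 159 at a = 4.5: Pab(L + a)/(6LEI) = 313/EI
  span BC: point load 155 at a = 2.22: Pab(L + b)/(6LEI) = 118.8/EI
  span BC: UDL 32: wL³/(24EI) = 67.54/EI
  relative rotation θ_0 = (313 + 186.4)/EI = 499.4/EI
A unit hogging moment at B produces rotation L₁/(3EI) + L₂/(3EI) = 3.233/EI.
Compatibility: M_B·(L₁+L₂)/(3EI) = θ_0, giving M_B = 154.5 kN·m (hogging).
Span AB, ΣM about A with M_B applied at B: R_B^{AB}·6 = 715.5 + 154.5, so R_B^{AB} = 145 kN and R_A = 159 − 145 = 14.01 kN.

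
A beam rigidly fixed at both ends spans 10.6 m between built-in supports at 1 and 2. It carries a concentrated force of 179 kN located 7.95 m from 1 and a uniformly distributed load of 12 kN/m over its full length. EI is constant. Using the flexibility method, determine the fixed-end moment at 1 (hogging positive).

Release both end moments; the primary structure is a simply-supported span 12 with redundants M_1 and M_2.
Simple-span end rotations at 1 and 2 under the given loads:
  at 1: point load 179 at a = 7.95: Pab(L + b)/(6LEI) = 785.6/EI
  at 2: point load 179 at a = 7.95: Pab(L + a)/(6LEI) = 1100/EI
  at 1: UDL 12: wL³/(24EI) = 595.5/EI
  at 2: UDL 12: wL³/(24EI) = 595.5/EI
  θ_10 = 1381/EI,  θ_20 = 1695/EI
Flexibility coefficients: a unit moment at one end gives L/(3EI) there and L/(6EI) at the far end, so f₁₁ = f₂₂ = 3.533/EI and f₁₂ = f₂₁ = 1.767/EI.
Compatibility — zero rotation at each built-in end:
  3.533 M_1 + 1.767 M_2 = 1381
  1.767 M_1 + 3.533 M_2 = 1695
Solving the pair gives M_1 = 201.3 kN·m and M_2 = 379.2 kN·m (hogging).

M_1 = 201.3 kN·m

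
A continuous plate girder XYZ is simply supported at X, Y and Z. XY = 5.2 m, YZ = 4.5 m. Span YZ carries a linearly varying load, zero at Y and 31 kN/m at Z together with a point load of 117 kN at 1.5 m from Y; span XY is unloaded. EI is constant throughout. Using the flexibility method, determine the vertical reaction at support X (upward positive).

Release continuity at Y by inserting a hinge; the redundant is the internal moment M_Y. The primary structure is two simply-supported spans XY and YZ.
Rotations at Y on the released spans (each span's end-slope, ×1/EI):
  span YZ: triangular load, peak 31: 7w₀L³/(360EI) = 54.93/EI
  span YZ: point load 117 at a = 1.5: Pab(L + b)/(6LEI) = 146.2/EI
  relative rotation θ_0 = (0 + 201.2)/EI = 201.2/EI
A unit hogging moment at Y produces rotation L₁/(3EI) + L₂/(3EI) = 3.233/EI.
Compatibility: M_Y·(L₁+L₂)/(3EI) = θ_0, giving M_Y = 62.22 kN·m (hogging).
Span XY, ΣM about X with M_Y applied at Y: R_Y^{XY}·5.2 = 0 + 62.22, so R_Y^{XY} = 11.97 kN and R_X = 0 − 11.97 = -11.97 kN.

R_X = -11.97 kN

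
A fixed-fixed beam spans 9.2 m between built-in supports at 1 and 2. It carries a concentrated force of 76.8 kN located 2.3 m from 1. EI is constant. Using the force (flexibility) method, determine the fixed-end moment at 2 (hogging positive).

M_2 = 33.12 kN·m

Take the two fixed-end moments M_1, M_2 as redundants; the released structure is the simple span 12.
End rotations of the released simple span under the applied load (×1/EI):
  at 1: point load 76.8 at a = 2.3: Pab(L + b)/(6LEI) = 355.5/EI
  at 2: point load 76.8 at a = 2.3: Pab(L + a)/(6LEI) = 253.9/EI
  θ_10 = 355.5/EI,  θ_20 = 253.9/EI
Flexibility coefficients: a unit moment at one end gives L/(3EI) there and L/(6EI) at the far end, so f₁₁ = f₂₂ = 3.067/EI and f₁₂ = f₂₁ = 1.533/EI.
Compatibility — zero rotation at each built-in end:
  3.067 M_1 + 1.533 M_2 = 355.5
  1.533 M_1 + 3.067 M_2 = 253.9
Solving the pair gives M_1 = 99.36 kN·m and M_2 = 33.12 kN·m (hogging).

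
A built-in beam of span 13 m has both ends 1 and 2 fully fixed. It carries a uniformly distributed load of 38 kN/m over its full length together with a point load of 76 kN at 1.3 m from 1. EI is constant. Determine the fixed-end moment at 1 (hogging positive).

Take the two fixed-end moments M_1, M_2 as redundants; the released structure is the simple span 12.
Simple-span end rotations at 1 and 2 under the given loads:
  at 1: UDL 38: wL³/(24EI) = 3479/EI
  at 2: UDL 38: wL³/(24EI) = 3479/EI
  at 1: point load 76 at a = 1.3: Pab(L + b)/(6LEI) = 366.1/EI
  at 2: point load 76 at a = 1.3: Pab(L + a)/(6LEI) = 211.9/EI
  θ_10 = 3845/EI,  θ_20 = 3691/EI
Flexibility coefficients: a unit moment at one end gives L/(3EI) there and L/(6EI) at the far end, so f₁₁ = f₂₂ = 4.333/EI and f₁₂ = f₂₁ = 2.167/EI.
Compatibility — zero rotation at each built-in end:
  4.333 M_1 + 2.167 M_2 = 3845
  2.167 M_1 + 4.333 M_2 = 3691
Solving the pair gives M_1 = 615.2 kN·m and M_2 = 544.1 kN·m (hogging).

M_1 = 615.2 kN·m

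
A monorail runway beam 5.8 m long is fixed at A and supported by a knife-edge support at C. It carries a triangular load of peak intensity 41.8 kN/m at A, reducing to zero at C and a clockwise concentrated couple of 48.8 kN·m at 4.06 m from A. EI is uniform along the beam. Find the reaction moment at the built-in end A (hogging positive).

Choose R_C as the redundant. The primary structure is the cantilever fixed at A.
Free-end deflection of the primary structure under the applied loading (downward +):
  triangular load, peak 41.8 at the fixed end: w₀L⁴/(30EI) = 1577/EI
  clockwise couple 48.8 at a = 4.06: M₀a(2L − a)/(2EI) = 746.9/EI
  δ_0 = 2324/EI
Flexibility coefficient — unit upward force at C: δ_{CC} = L³/(3EI) = 65.04/EI.
Compatibility at C: δ_0 − R_C·δ_{CC} = 0, so R_C = 2324/65.04 = 35.73 kN.
Moment equilibrium about A: M_A = Σ(load moments about A) − R_C·L = 283.2 − 35.73×5.8 = 75.93 kN·m.

M_A = 75.93 kN·m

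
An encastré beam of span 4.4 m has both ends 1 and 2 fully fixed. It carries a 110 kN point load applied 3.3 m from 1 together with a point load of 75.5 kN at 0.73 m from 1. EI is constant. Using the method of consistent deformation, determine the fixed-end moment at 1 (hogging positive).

M_1 = 61.03 kN·m

Release both end moments; the primary structure is a simply-supported span 12 with redundants M_1 and M_2.
Simple-span end rotations at 1 and 2 under the given loads:
  at 1: point load 110 at a = 3.3: Pab(L + b)/(6LEI) = 83.19/EI
  at 2: point load 110 at a = 3.3: Pab(L + a)/(6LEI) = 116.5/EI
  at 1: point load 75.5 at a = 0.73: Pab(L + b)/(6LEI) = 61.83/EI
  at 2: point load 75.5 at a = 0.73: Pab(L + a)/(6LEI) = 39.31/EI
  θ_10 = 145/EI,  θ_20 = 155.8/EI
Flexibility coefficients: a unit moment at one end gives L/(3EI) there and L/(6EI) at the far end, so f₁₁ = f₂₂ = 1.467/EI and f₁₂ = f₂₁ = 0.7333/EI.
Compatibility — zero rotation at each built-in end:
  1.467 M_1 + 0.7333 M_2 = 145
  0.7333 M_1 + 1.467 M_2 = 155.8
Solving the pair gives M_1 = 61.03 kN·m and M_2 = 75.69 kN·m (hogging).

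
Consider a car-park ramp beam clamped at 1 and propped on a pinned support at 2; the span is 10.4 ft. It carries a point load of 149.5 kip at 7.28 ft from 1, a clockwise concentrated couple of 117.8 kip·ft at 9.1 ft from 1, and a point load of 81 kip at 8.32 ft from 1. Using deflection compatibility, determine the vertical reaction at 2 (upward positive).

Remove the prop at 2; the released (primary) structure is a cantilever built in at 1.
Downward deflection at the released point 2 due to the loads:
  point load 149.5 at a = 7.28: Pa²(3L − a)/(6EI) = 31587/EI
  clockwise couple 117.8 at a = 9.1: M₀a(2L − a)/(2EI) = 6271/EI
  point load 81 at a = 8.32: Pa²(3L − a)/(6EI) = 21381/EI
  δ_0 = 59240/EI
Tip deflection under a unit load at 2: L³/(3EI) = 375/EI.
Compatibility at 2: δ_0 − R_2·δ_{22} = 0, so R_2 = 59240/375 = 158 kip.

R_2 = 158 kip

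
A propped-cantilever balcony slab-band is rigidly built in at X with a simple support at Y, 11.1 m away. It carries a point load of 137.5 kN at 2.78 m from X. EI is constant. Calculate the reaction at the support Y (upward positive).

R_Y = 11.86 kN

Choose R_Y as the redundant. The primary structure is the cantilever fixed at X.
Downward deflection at the released point Y due to the loads:
  point load 137.5 at a = 2.78: Pa²(3L − a)/(6EI) = 5405/EI
Flexibility coefficient — unit upward force at Y: δ_{YY} = L³/(3EI) = 455.9/EI.
The prop prevents deflection at Y: R_Y = δ_0/δ_{YY} = 5405/455.9 = 11.86 kN.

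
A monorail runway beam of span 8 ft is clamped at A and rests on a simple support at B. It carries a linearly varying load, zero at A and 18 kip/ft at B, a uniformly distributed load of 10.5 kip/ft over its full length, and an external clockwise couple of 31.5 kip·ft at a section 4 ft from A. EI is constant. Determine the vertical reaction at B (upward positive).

R_B = 75.53 kip

Take the reaction at B as the redundant and release it; the primary structure is a cantilever fixed at A.
Downward deflection at the released point B due to the loads:
  triangular load, peak 18 at the free end: 11w₀L⁴/(120EI) = 6758/EI
  UDL 10.5: wL⁴/(8EI) = 5376/EI
  clockwise couple 31.5 at a = 4: M₀a(2L − a)/(2EI) = 756/EI
  δ_0 = 12890/EI
Tip deflection under a unit load at B: L³/(3EI) = 170.7/EI.
Compatibility at B: δ_0 − R_B·δ_{BB} = 0, so R_B = 12890/170.7 = 75.53 kip.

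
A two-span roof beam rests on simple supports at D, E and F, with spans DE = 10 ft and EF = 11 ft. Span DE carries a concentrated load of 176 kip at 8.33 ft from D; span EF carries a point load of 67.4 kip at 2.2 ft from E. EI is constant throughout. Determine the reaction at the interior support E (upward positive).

R_E = 231.6 kip

Release continuity at E by inserting a hinge; the redundant is the internal moment M_E. The primary structure is two simply-supported spans DE and EF.
End slopes at the hinge E, treating each span as simply supported:
  span DE: point load 176 at a = 8.33: Pab(L + a)/(6LEI) = 748/EI
  span EF: point load 67.4 at a = 2.2: Pab(L + b)/(6LEI) = 391.5/EI
  relative rotation θ_0 = (748 + 391.5)/EI = 1139/EI
A unit hogging moment at E produces rotation L₁/(3EI) + L₂/(3EI) = 7/EI.
Slope continuity at E: θ_0 = M_E·7/EI, so M_E = 1139/7 = 162.8 kip·ft (hogging).
Span DE, ΣM about D with M_E applied at E: R_E^{DE}·10 = 1466 + 162.8, so R_E^{DE} = 162.9 kip and R_D = 176 − 162.9 = 13.11 kip.
Span EF, ΣM about F: R_E^{EF}·11 = 593.1 + 162.8, so R_E^{EF} = 68.72 kip and R_F = 67.4 − 68.72 = -1.318 kip.
R_E = 162.9 + 68.72 = 231.6 kip.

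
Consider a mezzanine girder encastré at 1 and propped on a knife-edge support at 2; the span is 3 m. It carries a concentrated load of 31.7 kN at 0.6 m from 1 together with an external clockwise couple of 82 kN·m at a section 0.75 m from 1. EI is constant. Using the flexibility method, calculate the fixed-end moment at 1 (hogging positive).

Release the roller at 2. Primary structure: cantilever fixed at 1.
Free-end deflection of the primary structure under the applied loading (downward +):
  point load 31.7 at a = 0.6: Pa²(3L − a)/(6EI) = 15.98/EI
  clockwise couple 82 at a = 0.75: M₀a(2L − a)/(2EI) = 161.4/EI
  δ_0 = 177.4/EI
Tip deflection under a unit load at 2: L³/(3EI) = 9/EI.
The prop prevents deflection at 2: R_2 = δ_0/δ_{22} = 177.4/9 = 19.71 kN.
Moment equilibrium about 1: M_1 = Σ(load moments about 1) − R_2·L = 101 − 19.71×3 = 41.88 kN·m.

M_1 = 41.88 kN·m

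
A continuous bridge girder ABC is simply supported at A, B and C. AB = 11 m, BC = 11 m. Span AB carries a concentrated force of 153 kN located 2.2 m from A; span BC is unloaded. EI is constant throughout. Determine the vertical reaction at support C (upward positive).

R_C = -7.344 kN

Take M_B as the redundant. Released structure: two simple spans AB and BC with a hinge at B.
End slopes at the hinge B, treating each span as simply supported:
  span AB: point load 153 at a = 2.2: Pab(L + a)/(6LEI) = 592.4/EI
  relative rotation θ_0 = (592.4 + 0)/EI = 592.4/EI
A unit hogging moment at B produces rotation L₁/(3EI) + L₂/(3EI) = 7.333/EI.
Slope continuity at B: θ_0 = M_B·7.333/EI, so M_B = 592.4/7.333 = 80.78 kN·m (hogging).
Span BC, ΣM about C: R_B^{BC}·11 = 0 + 80.78, so R_B^{BC} = 7.344 kN and R_C = 0 − 7.344 = -7.344 kN.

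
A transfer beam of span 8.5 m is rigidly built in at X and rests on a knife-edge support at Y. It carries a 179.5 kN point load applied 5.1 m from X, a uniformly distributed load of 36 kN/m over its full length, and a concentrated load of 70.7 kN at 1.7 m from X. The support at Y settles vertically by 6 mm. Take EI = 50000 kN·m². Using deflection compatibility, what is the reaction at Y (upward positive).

R_Y = 194.8 kN

Take the reaction at Y as the redundant and release it; the primary structure is a cantilever fixed at X.
Free-end deflection of the primary structure under the applied loading (downward +):
  point load 179.5 at a = 5.1: Pa²(3L − a)/(6EI) = 15874/EI
  UDL 36: wL⁴/(8EI) = 23490/EI
  point load 70.7 at a = 1.7: Pa²(3L − a)/(6EI) = 810.5/EI
  δ_0 = 40175/EI
Tip deflection under a unit load at Y: L³/(3EI) = 204.7/EI.
With EI = 50000 kN·m²: δ_0 = 0.80349 m and δ_{YY} = 0.004094 m/kN.
Compatibility — the beam at Y must follow the support down by 0.006 m: δ_0 − R_Y·δ_{YY} = 0.006, so R_Y = (0.80349 − 0.006)/0.004094 = 194.8 kN.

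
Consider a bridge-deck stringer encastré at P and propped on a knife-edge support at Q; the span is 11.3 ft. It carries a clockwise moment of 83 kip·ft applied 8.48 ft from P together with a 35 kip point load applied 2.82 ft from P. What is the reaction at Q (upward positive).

Release the roller at Q. Primary structure: cantilever fixed at P.
Deflection at Q on the released cantilever, summing each load's contribution:
  clockwise couple 83 at a = 8.48: M₀a(2L − a)/(2EI) = 4969/EI
  point load 35 at a = 2.82: Pa²(3L − a)/(6EI) = 1442/EI
  δ_0 = 6411/EI
Flexibility coefficient — unit upward force at Q: δ_{QQ} = L³/(3EI) = 481/EI.
The prop prevents deflection at Q: R_Q = δ_0/δ_{QQ} = 6411/481 = 13.33 kip.

R_Q = 13.33 kip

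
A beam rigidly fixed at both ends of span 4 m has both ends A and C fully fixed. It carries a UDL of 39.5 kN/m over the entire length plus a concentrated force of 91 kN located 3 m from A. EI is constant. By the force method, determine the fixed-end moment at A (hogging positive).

M_A = 69.73 kN·m

Release both end moments; the primary structure is a simply-supported span AC with redundants M_A and M_C.
On the primary (simply-supported) span, the end slopes from the loading are:
  at A: UDL 39.5: wL³/(24EI) = 105.3/EI
  at C: UDL 39.5: wL³/(24EI) = 105.3/EI
  at A: point load 91 at a = 3: Pab(L + b)/(6LEI) = 56.88/EI
  at C: point load 91 at a = 3: Pab(L + a)/(6LEI) = 79.62/EI
  θ_A0 = 162.2/EI,  θ_C0 = 185/EI
Flexibility coefficients: a unit moment at one end gives L/(3EI) there and L/(6EI) at the far end, so f₁₁ = f₂₂ = 1.333/EI and f₁₂ = f₂₁ = 0.6667/EI.
Compatibility — zero rotation at each built-in end:
  1.333 M_A + 0.6667 M_C = 162.2
  0.6667 M_A + 1.333 M_C = 185
Solving the pair gives M_A = 69.73 kN·m and M_C = 103.9 kN·m (hogging).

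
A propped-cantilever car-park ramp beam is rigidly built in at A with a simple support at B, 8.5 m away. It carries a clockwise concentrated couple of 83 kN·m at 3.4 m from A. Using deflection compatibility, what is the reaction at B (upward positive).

R_B = 9.374 kN

Choose R_B as the redundant. The primary structure is the cantilever fixed at A.
Free-end deflection of the primary structure under the applied loading (downward +):
  clockwise couple 83 at a = 3.4: M₀a(2L − a)/(2EI) = 1919/EI
Flexibility coefficient — unit upward force at B: δ_{BB} = L³/(3EI) = 204.7/EI.
The prop prevents deflection at B: R_B = δ_0/δ_{BB} = 1919/204.7 = 9.374 kN.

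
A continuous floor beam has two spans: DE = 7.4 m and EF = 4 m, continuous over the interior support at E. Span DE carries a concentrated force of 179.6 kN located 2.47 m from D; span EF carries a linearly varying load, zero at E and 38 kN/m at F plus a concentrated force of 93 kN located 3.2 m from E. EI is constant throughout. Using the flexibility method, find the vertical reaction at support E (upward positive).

R_E = 162.8 kN

Insert a hinge at E; M_E is the redundant, and each span becomes simply supported.
Discontinuity in slope at E on the released structure — sum the simple-span end rotations:
  span DE: point load 179.6 at a = 2.47: Pab(L + a)/(6LEI) = 486.2/EI
  span EF: triangular load, peak 38: 7w₀L³/(360EI) = 47.29/EI
  span EF: point load 93 at a = 3.2: Pab(L + b)/(6LEI) = 47.62/EI
  relative rotation θ_0 = (486.2 + 94.9)/EI = 581.1/EI
A unit hogging moment at E produces rotation L₁/(3EI) + L₂/(3EI) = 3.8/EI.
Slope continuity at E: θ_0 = M_E·3.8/EI, so M_E = 581.1/3.8 = 152.9 kN·m (hogging).
Span DE, ΣM about D with M_E applied at E: R_E^{DE}·7.4 = 443.6 + 152.9, so R_E^{DE} = 80.61 kN and R_D = 179.6 − 80.61 = 98.99 kN.
Span EF, ΣM about F: R_E^{EF}·4 = 175.7 + 152.9, so R_E^{EF} = 82.16 kN and R_F = 169 − 82.16 = 86.84 kN.
R_E = 80.61 + 82.16 = 162.8 kN.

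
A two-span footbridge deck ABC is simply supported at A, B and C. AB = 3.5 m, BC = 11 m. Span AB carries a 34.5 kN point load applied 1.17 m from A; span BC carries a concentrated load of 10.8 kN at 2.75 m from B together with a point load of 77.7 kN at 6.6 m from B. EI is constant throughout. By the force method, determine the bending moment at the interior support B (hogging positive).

Take M_B as the redundant. Released structure: two simple spans AB and BC with a hinge at B.
Rotations at B on the released spans (each span's end-slope, ×1/EI):
  span AB: point load 34.5 at a = 1.17: Pab(L + a)/(6LEI) = 20.92/EI
  span BC: point load 10.8 at a = 2.75: Pab(L + b)/(6LEI) = 71.47/EI
  span BC: point load 77.7 at a = 6.6: Pab(L + b)/(6LEI) = 526.5/EI
  relative rotation θ_0 = (20.92 + 598)/EI = 618.9/EI
A unit hogging moment at B produces rotation L₁/(3EI) + L₂/(3EI) = 4.833/EI.
Slope continuity at B: θ_0 = M_B·4.833/EI, so M_B = 618.9/4.833 = 128 kN·m (hogging).

M_B = 128 kN·m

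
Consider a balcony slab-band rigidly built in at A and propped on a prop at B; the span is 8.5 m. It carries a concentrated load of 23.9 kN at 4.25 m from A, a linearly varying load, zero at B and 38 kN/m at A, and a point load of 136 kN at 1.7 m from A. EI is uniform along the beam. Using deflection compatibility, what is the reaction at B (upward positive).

R_B = 47.38 kN

Remove the prop at B; the released (primary) structure is a cantilever built in at A.
Downward deflection at the released point B due to the loads:
  point load 23.9 at a = 4.25: Pa²(3L − a)/(6EI) = 1529/EI
  triangular load, peak 38 at the fixed end: w₀L⁴/(30EI) = 6612/EI
  point load 136 at a = 1.7: Pa²(3L − a)/(6EI) = 1559/EI
  δ_0 = 9700/EI
Flexibility coefficient — unit upward force at B: δ_{BB} = L³/(3EI) = 204.7/EI.
The prop prevents deflection at B: R_B = δ_0/δ_{BB} = 9700/204.7 = 47.38 kN.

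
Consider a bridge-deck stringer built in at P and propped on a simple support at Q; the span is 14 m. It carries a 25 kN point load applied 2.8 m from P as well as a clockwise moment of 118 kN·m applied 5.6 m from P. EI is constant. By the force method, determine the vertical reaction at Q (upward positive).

R_Q = 9.491 kN

Take the reaction at Q as the redundant and release it; the primary structure is a cantilever fixed at P.
Free-end deflection of the primary structure under the applied loading (downward +):
  point load 25 at a = 2.8: Pa²(3L − a)/(6EI) = 1281/EI
  clockwise couple 118 at a = 5.6: M₀a(2L − a)/(2EI) = 7401/EI
  δ_0 = 8681/EI
Flexibility coefficient — unit upward force at Q: δ_{QQ} = L³/(3EI) = 914.7/EI.
Compatibility at Q: δ_0 − R_Q·δ_{QQ} = 0, so R_Q = 8681/914.7 = 9.491 kN.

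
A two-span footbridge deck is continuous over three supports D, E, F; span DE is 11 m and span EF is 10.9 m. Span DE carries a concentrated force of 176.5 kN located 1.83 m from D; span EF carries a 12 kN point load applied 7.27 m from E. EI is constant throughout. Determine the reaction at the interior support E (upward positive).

Insert a hinge at E; M_E is the redundant, and each span becomes simply supported.
End slopes at the hinge E, treating each span as simply supported:
  span DE: point load 176.5 at a = 1.83: Pab(L + a)/(6LEI) = 575.8/EI
  span EF: point load 12 at a = 7.27: Pab(L + b)/(6LEI) = 70.36/EI
  relative rotation θ_0 = (575.8 + 70.36)/EI = 646.1/EI
A unit hogging moment at E produces rotation L₁/(3EI) + L₂/(3EI) = 7.3/EI.
Compatibility: M_E·(L₁+L₂)/(3EI) = θ_0, giving M_E = 88.51 kN·m (hogging).
Span DE, ΣM about D with M_E applied at E: R_E^{DE}·11 = 323 + 88.51, so R_E^{DE} = 37.41 kN and R_D = 176.5 − 37.41 = 139.1 kN.
Span EF, ΣM about F: R_E^{EF}·10.9 = 43.56 + 88.51, so R_E^{EF} = 12.12 kN and R_F = 12 − 12.12 = -0.1166 kN.
R_E = 37.41 + 12.12 = 49.53 kN.

R_E = 49.53 kN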